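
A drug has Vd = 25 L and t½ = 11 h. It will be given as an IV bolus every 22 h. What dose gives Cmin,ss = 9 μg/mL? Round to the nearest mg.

675 mg

τ/t½ = 22/11 ≈ 2, so f = (1/2)^(22/11) ≈ 0.250000.
Cmin,ss = (D/Vd)·f/(1−f), so D = Cmin,ss·Vd·(1−f)/f.
D = 9 × 25 × (1−f)/f ≈ 9 × 25 × 3.00000 ≈ 675.00 mg.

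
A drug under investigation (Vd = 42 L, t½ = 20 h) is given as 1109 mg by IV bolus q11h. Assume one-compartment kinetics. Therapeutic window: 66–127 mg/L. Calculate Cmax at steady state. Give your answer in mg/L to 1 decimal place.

83.3 mg/L

τ/t½ = 11/20 ≈ 0.55, so fraction remaining f = (1/2)^(11/20) ≈ 0.6830.
Accumulation ratio R = 1/(1 − f) ≈ 1/0.3170 ≈ 3.1546.
Each bolus raises the concentration by D/Vd = 1109/42 ≈ 26.405 mg/L.
Cmax,ss = C₀/(1 − f) ≈ 26.405/0.3170 ≈ 83.297 mg/L.
Peak 83.3 mg/L vs MTC 127 mg/L: below toxic threshold.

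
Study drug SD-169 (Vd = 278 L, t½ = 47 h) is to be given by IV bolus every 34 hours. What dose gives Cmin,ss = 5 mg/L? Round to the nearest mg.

τ/t½ = 34/47 ≈ 0.7234, so f = (1/2)^(34/47) ≈ 0.605667.
Cmin,ss = (D/Vd)·f/(1−f), so D = Cmin,ss·Vd·(1−f)/f.
D = 5 × 278 × (1−f)/f ≈ 5 × 278 × 0.65107 ≈ 904.99 mg.

905 mg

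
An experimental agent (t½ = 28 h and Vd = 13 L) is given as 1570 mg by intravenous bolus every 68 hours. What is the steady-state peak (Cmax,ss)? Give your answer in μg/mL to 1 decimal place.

148.3 μg/mL

τ/t½ = 68/28 ≈ 2.4286, so fraction remaining f = (1/2)^(68/28) ≈ 0.1857.
Accumulation ratio R = 1/(1 − f) ≈ 1/0.8143 ≈ 1.2280.
Each bolus raises the concentration by D/Vd = 1570/13 ≈ 120.769 μg/mL.
Steady-state peak Cmax,ss = C₀·R ≈ 120.769 × 1.2280 ≈ 148.304 μg/mL.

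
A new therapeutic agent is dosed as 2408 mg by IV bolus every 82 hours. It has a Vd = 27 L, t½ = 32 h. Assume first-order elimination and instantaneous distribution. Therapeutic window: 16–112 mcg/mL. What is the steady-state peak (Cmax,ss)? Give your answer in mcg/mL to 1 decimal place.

Over one 82-h interval, 82/32 ≈ 2.5625 half-lives elapse, leaving f ≈ 0.1693 of each dose.
Accumulation ratio R = 1/(1 − f) ≈ 1/0.8307 ≈ 1.2038.
Single-dose peak C₀ = D/Vd = 2408/27 ≈ 89.185 mcg/mL.
Steady-state peak Cmax,ss = C₀·R ≈ 89.185 × 1.2038 ≈ 107.361 mcg/mL.
Peak 107.4 mcg/mL vs MTC 112 mcg/mL: below toxic threshold.

107.4 mcg/mL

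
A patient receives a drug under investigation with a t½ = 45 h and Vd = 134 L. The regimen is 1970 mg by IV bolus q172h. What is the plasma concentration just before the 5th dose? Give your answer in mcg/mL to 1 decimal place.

1.1 mcg/mL

f = (1/2)^(τ/t½) = (1/2)^(172/45) ≈ 0.0707.
C₀ = D/Vd = 1970/134 ≈ 14.701 mcg/mL.
Before the 5th dose, 4 doses have been given. Superposition: Cmin = C₀·(f + f² + … + f^4).
≈ 14.701 × (0.0707 + 0.0050 + 0.0004 + 0.0000) ≈ 14.701 × 0.0761 ≈ 1.119 mcg/mL.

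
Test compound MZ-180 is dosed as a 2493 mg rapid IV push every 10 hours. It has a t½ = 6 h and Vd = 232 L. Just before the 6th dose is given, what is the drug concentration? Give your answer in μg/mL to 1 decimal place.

f = (1/2)^(τ/t½) = (1/2)^(10/6) ≈ 0.3150.
C₀ = D/Vd = 2493/232 ≈ 10.746 μg/mL.
Before the 6th dose, 5 doses have been given. Superposition: Cmin = C₀·(f + f² + … + f^5).
≈ 10.746 × (0.3150 + 0.0992 + 0.0313 + 0.0098 + 0.0031) ≈ 10.746 × 0.4584 ≈ 4.926 μg/mL.

4.9 μg/mL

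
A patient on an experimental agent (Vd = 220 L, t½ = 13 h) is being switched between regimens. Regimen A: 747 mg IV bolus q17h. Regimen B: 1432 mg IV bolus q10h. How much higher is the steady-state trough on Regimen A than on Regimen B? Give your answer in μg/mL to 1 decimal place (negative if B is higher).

-6.9 μg/mL

Regimen A: f = (1/2)^(17/13) ≈ 0.4040; Cmin,ss = (747/220)·f/(1−f) ≈ 2.302 μg/mL.
Regimen B: f = (1/2)^(10/13) ≈ 0.5867; Cmin,ss = (1432/220)·f/(1−f) ≈ 9.240 μg/mL.
Difference ≈ 2.302 − 9.240 ≈ -6.938 μg/mL.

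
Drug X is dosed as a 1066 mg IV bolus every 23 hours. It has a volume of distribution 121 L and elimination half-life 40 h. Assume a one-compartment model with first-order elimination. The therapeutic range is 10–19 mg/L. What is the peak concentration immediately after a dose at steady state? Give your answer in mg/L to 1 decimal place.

26.8 mg/L

τ/t½ = 23/40 ≈ 0.575, so fraction remaining f = (1/2)^(23/40) ≈ 0.6713.
At steady state, accumulation factor R = 1/(1 − e^(−kτ)) ≈ 3.0423.
Single-dose peak C₀ = D/Vd = 1066/121 ≈ 8.810 mg/L.
Steady-state peak Cmax,ss = C₀·R ≈ 8.810 × 3.0423 ≈ 26.803 mg/L.
Peak 26.8 mg/L vs MTC 19 mg/L: exceeds toxic threshold.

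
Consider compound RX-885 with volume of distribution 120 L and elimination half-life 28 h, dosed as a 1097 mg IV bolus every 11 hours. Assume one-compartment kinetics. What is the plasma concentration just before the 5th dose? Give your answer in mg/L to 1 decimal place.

19.4 mg/L

f = (1/2)^(τ/t½) = (1/2)^(11/28) ≈ 0.7616.
C₀ = D/Vd = 1097/120 ≈ 9.142 mg/L.
Before the 5th dose, 4 doses have been given. Superposition: Cmin = C₀·(f + f² + … + f^4).
≈ 9.142 × (0.7616 + 0.5800 + 0.4418 + 0.3364) ≈ 9.142 × 2.1198 ≈ 19.379 mg/L.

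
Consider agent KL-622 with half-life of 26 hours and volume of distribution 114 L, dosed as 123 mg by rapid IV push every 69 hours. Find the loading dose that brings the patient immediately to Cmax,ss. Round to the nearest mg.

146 mg

f = (1/2)^(69/26) ≈ 0.158896; accumulation ratio R = 1/(1−f) ≈ 1.18891.
Loading dose to hit Cmax,ss on first dose: D_load = D_maint·R ≈ 123 × 1.18891 ≈ 146.24 mg.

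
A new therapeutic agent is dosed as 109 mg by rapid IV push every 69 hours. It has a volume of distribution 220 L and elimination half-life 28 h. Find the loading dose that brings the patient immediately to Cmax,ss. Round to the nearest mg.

f = (1/2)^(69/28) ≈ 0.181207; accumulation ratio R = 1/(1−f) ≈ 1.22131.
Loading dose to hit Cmax,ss on first dose: D_load = D_maint·R ≈ 109 × 1.22131 ≈ 133.12 mg.

133 mg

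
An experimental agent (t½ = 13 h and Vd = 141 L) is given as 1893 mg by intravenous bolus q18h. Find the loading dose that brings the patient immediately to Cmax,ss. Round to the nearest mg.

3068 mg

f = (1/2)^(18/13) ≈ 0.382992; accumulation ratio R = 1/(1−f) ≈ 1.62072.
Loading dose to hit Cmax,ss on first dose: D_load = D_maint·R ≈ 1893 × 1.62072 ≈ 3068.02 mg.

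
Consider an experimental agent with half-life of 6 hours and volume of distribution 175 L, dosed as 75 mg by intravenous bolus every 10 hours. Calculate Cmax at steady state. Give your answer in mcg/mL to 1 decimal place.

Over one 10-h interval, 10/6 ≈ 1.6667 half-lives elapse, leaving f ≈ 0.3150 of each dose.
At steady state, accumulation factor R = 1/(1 − e^(−kτ)) ≈ 1.4599.
Single-dose peak C₀ = D/Vd = 75/175 ≈ 0.429 mcg/mL.
Steady-state peak Cmax,ss = C₀·R ≈ 0.429 × 1.4599 ≈ 0.626 mcg/mL.

0.6 mcg/mL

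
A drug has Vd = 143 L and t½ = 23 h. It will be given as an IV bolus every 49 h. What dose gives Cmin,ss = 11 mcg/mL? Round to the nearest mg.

5314 mg

τ/t½ = 49/23 ≈ 2.1304, so f = (1/2)^(49/23) ≈ 0.228389.
Cmin,ss = (D/Vd)·f/(1−f), so D = Cmin,ss·Vd·(1−f)/f.
D = 11 × 143 × (1−f)/f ≈ 11 × 143 × 3.37849 ≈ 5314.36 mg.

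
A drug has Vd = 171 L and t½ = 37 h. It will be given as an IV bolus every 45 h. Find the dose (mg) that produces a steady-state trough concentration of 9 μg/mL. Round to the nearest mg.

τ/t½ = 45/37 ≈ 1.2162, so f = (1/2)^(45/37) ≈ 0.430410.
Cmin,ss = (D/Vd)·f/(1−f), so D = Cmin,ss·Vd·(1−f)/f.
D = 9 × 171 × (1−f)/f ≈ 9 × 171 × 1.32337 ≈ 2036.67 mg.

2037 mg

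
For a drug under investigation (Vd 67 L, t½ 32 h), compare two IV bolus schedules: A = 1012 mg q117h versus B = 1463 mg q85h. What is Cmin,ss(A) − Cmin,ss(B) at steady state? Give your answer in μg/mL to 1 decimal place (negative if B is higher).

-2.8 μg/mL

Regimen A: f = (1/2)^(117/32) ≈ 0.0793; Cmin,ss = (1012/67)·f/(1−f) ≈ 1.301 μg/mL.
Regimen B: f = (1/2)^(85/32) ≈ 0.1586; Cmin,ss = (1463/67)·f/(1−f) ≈ 4.116 μg/mL.
Difference ≈ 1.301 − 4.116 ≈ -2.815 μg/mL.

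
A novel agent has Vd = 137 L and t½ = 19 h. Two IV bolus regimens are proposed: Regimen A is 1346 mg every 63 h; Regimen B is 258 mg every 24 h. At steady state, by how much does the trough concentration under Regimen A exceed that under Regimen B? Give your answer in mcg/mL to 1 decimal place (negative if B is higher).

-0.2 mcg/mL

Regimen A: f = (1/2)^(63/19) ≈ 0.1004; Cmin,ss = (1346/137)·f/(1−f) ≈ 1.097 mcg/mL.
Regimen B: f = (1/2)^(24/19) ≈ 0.4166; Cmin,ss = (258/137)·f/(1−f) ≈ 1.345 mcg/mL.
Difference ≈ 1.097 − 1.345 ≈ -0.248 mcg/mL.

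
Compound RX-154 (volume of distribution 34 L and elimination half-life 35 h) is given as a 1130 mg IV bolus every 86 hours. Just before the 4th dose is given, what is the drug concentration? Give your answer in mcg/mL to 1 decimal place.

7.4 mcg/mL

f = (1/2)^(τ/t½) = (1/2)^(86/35) ≈ 0.1821.
C₀ = D/Vd = 1130/34 ≈ 33.235 mcg/mL.
Before the 4th dose, 3 doses have been given. Superposition: Cmin = C₀·(f + f² + … + f^3).
≈ 33.235 × (0.1821 + 0.0332 + 0.0060) ≈ 33.235 × 0.2213 ≈ 7.355 mcg/mL.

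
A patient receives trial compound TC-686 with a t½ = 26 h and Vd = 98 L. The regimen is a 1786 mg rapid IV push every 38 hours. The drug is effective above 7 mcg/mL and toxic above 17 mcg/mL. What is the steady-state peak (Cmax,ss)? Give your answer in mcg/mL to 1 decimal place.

τ/t½ = 38/26 ≈ 1.4615, so fraction remaining f = (1/2)^(38/26) ≈ 0.3631.
Accumulation ratio R = 1/(1 − f) ≈ 1/0.6369 ≈ 1.5701.
Each bolus raises the concentration by D/Vd = 1786/98 ≈ 18.224 mcg/mL.
Steady-state peak Cmax,ss = C₀·R ≈ 18.224 × 1.5701 ≈ 28.614 mcg/mL.
Peak 28.6 mcg/mL vs MTC 17 mcg/mL: exceeds toxic threshold.

28.6 mcg/mL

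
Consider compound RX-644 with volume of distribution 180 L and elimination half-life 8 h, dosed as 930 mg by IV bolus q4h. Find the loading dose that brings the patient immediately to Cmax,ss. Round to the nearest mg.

3175 mg

f = (1/2)^(4/8) ≈ 0.707107; accumulation ratio R = 1/(1−f) ≈ 3.41422.
Loading dose to hit Cmax,ss on first dose: D_load = D_maint·R ≈ 930 × 3.41422 ≈ 3175.22 mg.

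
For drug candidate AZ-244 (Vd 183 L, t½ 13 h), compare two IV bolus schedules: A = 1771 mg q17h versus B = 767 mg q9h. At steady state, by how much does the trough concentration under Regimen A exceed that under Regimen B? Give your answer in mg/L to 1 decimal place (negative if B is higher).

Regimen A: f = (1/2)^(17/13) ≈ 0.4040; Cmin,ss = (1771/183)·f/(1−f) ≈ 6.560 mg/L.
Regimen B: f = (1/2)^(9/13) ≈ 0.6189; Cmin,ss = (767/183)·f/(1−f) ≈ 6.807 mg/L.
Difference ≈ 6.560 − 6.807 ≈ -0.247 mg/L.

-0.2 mg/L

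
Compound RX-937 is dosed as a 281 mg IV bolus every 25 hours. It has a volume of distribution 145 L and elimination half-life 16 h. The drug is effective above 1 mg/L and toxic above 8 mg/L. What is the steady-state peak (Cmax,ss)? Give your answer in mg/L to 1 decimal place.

k = ln2/t½ = ln2/16 ≈ 0.043322 h⁻¹; fraction remaining f = e^(−kτ) = e^(−0.043322×25) ≈ 0.3386.
At steady state, accumulation factor R = 1/(1 − e^(−kτ)) ≈ 1.5119.
Each bolus raises the concentration by D/Vd = 281/145 ≈ 1.938 mg/L.
Steady-state peak Cmax,ss = C₀·R ≈ 1.938 × 1.5119 ≈ 2.930 mg/L.
Peak 2.9 mg/L vs MTC 8 mg/L: below toxic threshold.

2.9 mg/L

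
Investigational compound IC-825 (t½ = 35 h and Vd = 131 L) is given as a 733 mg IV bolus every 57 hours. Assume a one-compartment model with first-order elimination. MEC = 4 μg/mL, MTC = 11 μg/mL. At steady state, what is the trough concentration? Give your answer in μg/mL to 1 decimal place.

Over one 57-h interval, 57/35 ≈ 1.6286 half-lives elapse, leaving f ≈ 0.3234 of each dose.
At steady state, accumulation factor R = 1/(1 − e^(−kτ)) ≈ 1.4780.
Single-dose peak C₀ = D/Vd = 733/131 ≈ 5.595 μg/mL.
Cmax,ss = C₀/(1 − f) ≈ 5.595/0.6766 ≈ 8.269 μg/mL.
One interval later, Cmin,ss = Cmax,ss·e^(−kτ) ≈ 8.269 × 0.3234 ≈ 2.674 μg/mL.
Trough 2.7 μg/mL vs MEC 4 μg/mL: subtherapeutic.

2.7 μg/mL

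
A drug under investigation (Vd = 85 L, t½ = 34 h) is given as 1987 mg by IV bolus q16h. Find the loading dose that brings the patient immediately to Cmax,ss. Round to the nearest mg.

f = (1/2)^(16/34) ≈ 0.721670; accumulation ratio R = 1/(1−f) ≈ 3.59286.
Loading dose to hit Cmax,ss on first dose: D_load = D_maint·R ≈ 1987 × 3.59286 ≈ 7139.01 mg.

7139 mg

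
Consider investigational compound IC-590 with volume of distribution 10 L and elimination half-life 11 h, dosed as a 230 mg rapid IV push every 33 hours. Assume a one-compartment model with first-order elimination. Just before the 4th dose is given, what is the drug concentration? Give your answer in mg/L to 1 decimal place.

3.3 mg/L

f = (1/2)^(τ/t½) = (1/2)^(33/11) ≈ 0.1250.
C₀ = D/Vd = 230/10 ≈ 23.000 mg/L.
Before the 4th dose, 3 doses have been given. Superposition: Cmin = C₀·(f + f² + … + f^3).
≈ 23.000 × (0.1250 + 0.0156 + 0.0020) ≈ 23.000 × 0.1426 ≈ 3.280 mg/L.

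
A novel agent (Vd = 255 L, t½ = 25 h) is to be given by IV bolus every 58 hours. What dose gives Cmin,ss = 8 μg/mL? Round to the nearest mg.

τ/t½ = 58/25 ≈ 2.32, so f = (1/2)^(58/25) ≈ 0.200267.
Cmin,ss = (D/Vd)·f/(1−f), so D = Cmin,ss·Vd·(1−f)/f.
D = 8 × 255 × (1−f)/f ≈ 8 × 255 × 3.99333 ≈ 8146.39 mg.

8146 mg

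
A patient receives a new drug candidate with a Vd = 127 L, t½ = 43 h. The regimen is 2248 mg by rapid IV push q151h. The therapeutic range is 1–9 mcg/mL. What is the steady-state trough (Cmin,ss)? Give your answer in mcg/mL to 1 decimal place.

τ/t½ = 151/43 ≈ 3.5116, so fraction remaining f = (1/2)^(151/43) ≈ 0.0877.
At steady state, accumulation factor R = 1/(1 − e^(−kτ)) ≈ 1.0961.
Each bolus raises the concentration by D/Vd = 2248/127 ≈ 17.701 mcg/mL.
Steady-state peak Cmax,ss = C₀·R ≈ 17.701 × 1.0961 ≈ 19.402 mcg/mL.
One interval later, Cmin,ss = Cmax,ss·e^(−kτ) ≈ 19.402 × 0.0877 ≈ 1.702 mcg/mL.
Trough 1.7 mcg/mL vs MEC 1 mcg/mL: adequate.

1.7 mcg/mL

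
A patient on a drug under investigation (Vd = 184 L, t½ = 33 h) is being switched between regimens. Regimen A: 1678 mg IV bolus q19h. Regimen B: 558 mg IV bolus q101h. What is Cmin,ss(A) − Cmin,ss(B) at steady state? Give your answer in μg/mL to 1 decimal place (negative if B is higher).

18.2 μg/mL

Regimen A: f = (1/2)^(19/33) ≈ 0.6709; Cmin,ss = (1678/184)·f/(1−f) ≈ 18.591 μg/mL.
Regimen B: f = (1/2)^(101/33) ≈ 0.1199; Cmin,ss = (558/184)·f/(1−f) ≈ 0.413 μg/mL.
Difference ≈ 18.591 − 0.413 ≈ 18.178 μg/mL.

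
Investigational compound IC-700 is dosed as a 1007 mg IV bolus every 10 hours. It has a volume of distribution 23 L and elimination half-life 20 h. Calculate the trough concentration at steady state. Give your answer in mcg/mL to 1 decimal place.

Over one 10-h interval, 10/20 ≈ 0.5 half-lives elapse, leaving f ≈ 0.7071 of each dose.
Accumulation ratio R = 1/(1 − f) ≈ 1/0.2929 ≈ 3.4141.
Each bolus raises the concentration by D/Vd = 1007/23 ≈ 43.783 mcg/mL.
Steady-state peak Cmax,ss = C₀·R ≈ 43.783 × 3.4141 ≈ 149.480 mcg/mL.
Steady-state trough Cmin,ss = Cmax,ss·f ≈ 149.480 × 0.7071 ≈ 105.697 mcg/mL.

105.7 mcg/mL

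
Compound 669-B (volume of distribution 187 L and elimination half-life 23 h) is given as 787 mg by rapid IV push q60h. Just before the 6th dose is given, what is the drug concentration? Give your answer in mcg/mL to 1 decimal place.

0.8 mcg/mL

f = (1/2)^(τ/t½) = (1/2)^(60/23) ≈ 0.1639.
C₀ = D/Vd = 787/187 ≈ 4.209 mcg/mL.
Before the 6th dose, 5 doses have been given. Superposition: Cmin = C₀·(f + f² + … + f^5).
≈ 4.209 × (0.1639 + 0.0269 + 0.0044 + 0.0007 + 0.0001) ≈ 4.209 × 0.1960 ≈ 0.825 mcg/mL.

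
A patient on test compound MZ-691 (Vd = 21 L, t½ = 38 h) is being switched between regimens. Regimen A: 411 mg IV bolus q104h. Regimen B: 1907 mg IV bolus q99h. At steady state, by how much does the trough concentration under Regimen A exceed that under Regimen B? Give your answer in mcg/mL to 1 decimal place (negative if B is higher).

Regimen A: f = (1/2)^(104/38) ≈ 0.1500; Cmin,ss = (411/21)·f/(1−f) ≈ 3.454 mcg/mL.
Regimen B: f = (1/2)^(99/38) ≈ 0.1643; Cmin,ss = (1907/21)·f/(1−f) ≈ 17.853 mcg/mL.
Difference ≈ 3.454 − 17.853 ≈ -14.399 mcg/mL.

-14.4 mcg/mL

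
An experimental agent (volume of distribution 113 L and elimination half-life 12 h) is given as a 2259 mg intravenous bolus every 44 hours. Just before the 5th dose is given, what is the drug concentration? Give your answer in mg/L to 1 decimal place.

f = (1/2)^(τ/t½) = (1/2)^(44/12) ≈ 0.0787.
C₀ = D/Vd = 2259/113 ≈ 19.991 mg/L.
Before the 5th dose, 4 doses have been given. Superposition: Cmin = C₀·(f + f² + … + f^4).
≈ 19.991 × (0.0787 + 0.0062 + 0.0005 + 0.0000) ≈ 19.991 × 0.0854 ≈ 1.707 mg/L.

1.7 mg/L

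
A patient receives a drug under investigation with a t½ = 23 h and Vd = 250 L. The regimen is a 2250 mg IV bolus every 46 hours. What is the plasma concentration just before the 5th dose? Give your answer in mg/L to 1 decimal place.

f = (1/2)^(τ/t½) = (1/2)^(46/23) ≈ 0.2500.
C₀ = D/Vd = 2250/250 ≈ 9.000 mg/L.
Before the 5th dose, 4 doses have been given. Superposition: Cmin = C₀·(f + f² + … + f^4).
≈ 9.000 × (0.2500 + 0.0625 + 0.0156 + 0.0039) ≈ 9.000 × 0.3320 ≈ 2.988 mg/L.

3.0 mg/L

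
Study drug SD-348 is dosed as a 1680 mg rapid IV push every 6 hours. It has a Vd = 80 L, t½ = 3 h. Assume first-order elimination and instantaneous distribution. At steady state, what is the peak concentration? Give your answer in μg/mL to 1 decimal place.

The dosing interval is 2 half-lives, so f = 2^(−2) = 0.25.
At steady state, R = 1/(1 − 0.25) = 4/3.
Single-dose peak C₀ = D/Vd = 1680/80 = 21 μg/mL.
Steady-state peak Cmax,ss = C₀·R = 21 × 4/3 ≈ 28.000 μg/mL.

28.0 μg/mL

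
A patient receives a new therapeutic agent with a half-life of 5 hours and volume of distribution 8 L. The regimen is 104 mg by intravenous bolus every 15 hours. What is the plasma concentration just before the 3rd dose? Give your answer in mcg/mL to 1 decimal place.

f = (1/2)^(τ/t½) = (1/2)^(15/5) ≈ 0.1250.
C₀ = D/Vd = 104/8 ≈ 13.000 mcg/mL.
Before the 3rd dose, 2 doses have been given. Superposition: Cmin = C₀·(f + f²).
≈ 13.000 × (0.1250 + 0.0156) ≈ 13.000 × 0.1406 ≈ 1.828 mcg/mL.

1.8 mcg/mL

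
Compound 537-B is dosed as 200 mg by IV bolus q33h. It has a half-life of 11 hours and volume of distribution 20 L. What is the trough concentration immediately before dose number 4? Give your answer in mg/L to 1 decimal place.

1.4 mg/L

f = (1/2)^(τ/t½) = (1/2)^(33/11) ≈ 0.1250.
C₀ = D/Vd = 200/20 ≈ 10.000 mg/L.
Before the 4th dose, 3 doses have been given. Superposition: Cmin = C₀·(f + f² + … + f^3).
≈ 10.000 × (0.1250 + 0.0156 + 0.0020) ≈ 10.000 × 0.1426 ≈ 1.426 mg/L.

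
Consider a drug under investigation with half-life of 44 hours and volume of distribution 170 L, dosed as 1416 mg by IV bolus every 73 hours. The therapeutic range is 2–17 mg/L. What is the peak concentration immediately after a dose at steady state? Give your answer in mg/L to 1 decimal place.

k = ln2/t½ = ln2/44 ≈ 0.015753 h⁻¹; fraction remaining f = e^(−kτ) = e^(−0.015753×73) ≈ 0.3166.
At steady state, accumulation factor R = 1/(1 − e^(−kτ)) ≈ 1.4633.
Each bolus raises the concentration by D/Vd = 1416/170 ≈ 8.329 mg/L.
Steady-state peak Cmax,ss = C₀·R ≈ 8.329 × 1.4633 ≈ 12.188 mg/L.
Peak 12.2 mg/L vs MTC 17 mg/L: below toxic threshold.

12.2 mg/L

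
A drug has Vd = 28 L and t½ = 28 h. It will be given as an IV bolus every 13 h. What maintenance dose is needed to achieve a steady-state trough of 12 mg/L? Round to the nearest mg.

τ/t½ = 13/28 ≈ 0.46429, so f = (1/2)^(13/28) ≈ 0.724830.
Cmin,ss = (D/Vd)·f/(1−f), so D = Cmin,ss·Vd·(1−f)/f.
D = 12 × 28 × (1−f)/f ≈ 12 × 28 × 0.37963 ≈ 127.56 mg.

128 mg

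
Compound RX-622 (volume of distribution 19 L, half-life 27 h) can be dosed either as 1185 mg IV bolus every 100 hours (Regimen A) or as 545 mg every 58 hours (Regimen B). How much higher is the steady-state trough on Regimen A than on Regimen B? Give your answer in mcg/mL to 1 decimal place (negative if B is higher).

Regimen A: f = (1/2)^(100/27) ≈ 0.0767; Cmin,ss = (1185/19)·f/(1−f) ≈ 5.181 mcg/mL.
Regimen B: f = (1/2)^(58/27) ≈ 0.2256; Cmin,ss = (545/19)·f/(1−f) ≈ 8.356 mcg/mL.
Difference ≈ 5.181 − 8.356 ≈ -3.175 mcg/mL.

-3.2 mcg/mL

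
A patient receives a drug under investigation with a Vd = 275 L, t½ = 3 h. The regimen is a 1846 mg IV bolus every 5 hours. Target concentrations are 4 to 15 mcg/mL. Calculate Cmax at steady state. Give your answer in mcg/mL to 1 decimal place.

9.8 mcg/mL

τ/t½ = 5/3 ≈ 1.6667, so fraction remaining f = (1/2)^(5/3) ≈ 0.3150.
Accumulation ratio R = 1/(1 − f) ≈ 1/0.6850 ≈ 1.4599.
Single-dose peak C₀ = D/Vd = 1846/275 ≈ 6.713 mcg/mL.
Cmax,ss = C₀/(1 − f) ≈ 6.713/0.6850 ≈ 9.800 mcg/mL.
Peak 9.8 mcg/mL vs MTC 15 mcg/mL: below toxic threshold.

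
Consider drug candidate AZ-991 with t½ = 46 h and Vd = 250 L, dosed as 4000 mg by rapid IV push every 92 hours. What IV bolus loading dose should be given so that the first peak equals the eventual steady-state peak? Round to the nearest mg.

5333 mg

f = (1/2)^(92/46) ≈ 0.250000; accumulation ratio R = 1/(1−f) ≈ 1.33333.
Loading dose to hit Cmax,ss on first dose: D_load = D_maint·R ≈ 4000 × 1.33333 ≈ 5333.32 mg.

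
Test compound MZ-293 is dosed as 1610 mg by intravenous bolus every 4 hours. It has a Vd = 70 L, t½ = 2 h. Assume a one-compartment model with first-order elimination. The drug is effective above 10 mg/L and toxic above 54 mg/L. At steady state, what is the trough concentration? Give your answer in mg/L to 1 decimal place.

7.7 mg/L

τ = 4 h = 2 half-lives, so f = (1/2)^2 = 0.25.
At steady state, R = 1/(1 − 0.25) = 4/3.
Single-dose peak C₀ = D/Vd = 1610/70 = 23 mg/L.
Steady-state peak Cmax,ss = C₀·R = 23 × 4/3 ≈ 30.667 mg/L.
Steady-state trough Cmin,ss = Cmax,ss·f ≈ 30.667 × 0.25 ≈ 7.667 mg/L.
Trough 7.7 mg/L vs MEC 10 mg/L: subtherapeutic.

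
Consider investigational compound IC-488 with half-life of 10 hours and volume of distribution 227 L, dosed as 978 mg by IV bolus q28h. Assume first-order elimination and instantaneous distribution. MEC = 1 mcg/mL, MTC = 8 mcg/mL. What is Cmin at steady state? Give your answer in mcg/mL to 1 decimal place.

τ/t½ = 28/10 ≈ 2.8, so fraction remaining f = (1/2)^(28/10) ≈ 0.1436.
Single-dose peak C₀ = D/Vd = 978/227 ≈ 4.308 mcg/mL.
Steady-state trough Cmin,ss = C₀·f/(1−f) ≈ 4.308 × 0.1436/0.8564 ≈ 0.722 mcg/mL.
Trough 0.7 mcg/mL vs MEC 1 mcg/mL: subtherapeutic.

0.7 mcg/mL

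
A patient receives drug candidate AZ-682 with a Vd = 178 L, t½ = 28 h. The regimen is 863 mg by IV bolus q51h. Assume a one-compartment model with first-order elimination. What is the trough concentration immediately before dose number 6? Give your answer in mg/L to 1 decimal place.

f = (1/2)^(τ/t½) = (1/2)^(51/28) ≈ 0.2829.
C₀ = D/Vd = 863/178 ≈ 4.848 mg/L.
Before the 6th dose, 5 doses have been given. Superposition: Cmin = C₀·(f + f² + … + f^5).
≈ 4.848 × (0.2829 + 0.0800 + 0.0226 + 0.0064 + 0.0018) ≈ 4.848 × 0.3937 ≈ 1.909 mg/L.

1.9 mg/L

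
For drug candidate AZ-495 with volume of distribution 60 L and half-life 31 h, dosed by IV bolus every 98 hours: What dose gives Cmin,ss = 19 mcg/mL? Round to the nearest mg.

9059 mg

τ/t½ = 98/31 ≈ 3.1613, so f = (1/2)^(98/31) ≈ 0.111778.
Cmin,ss = (D/Vd)·f/(1−f), so D = Cmin,ss·Vd·(1−f)/f.
D = 19 × 60 × (1−f)/f ≈ 19 × 60 × 7.94630 ≈ 9058.78 mg.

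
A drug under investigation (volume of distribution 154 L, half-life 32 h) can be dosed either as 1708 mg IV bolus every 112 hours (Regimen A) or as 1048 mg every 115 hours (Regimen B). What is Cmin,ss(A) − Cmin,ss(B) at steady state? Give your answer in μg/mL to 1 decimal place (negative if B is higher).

0.5 μg/mL

Regimen A: f = (1/2)^(112/32) ≈ 0.0884; Cmin,ss = (1708/154)·f/(1−f) ≈ 1.076 μg/mL.
Regimen B: f = (1/2)^(115/32) ≈ 0.0828; Cmin,ss = (1048/154)·f/(1−f) ≈ 0.614 μg/mL.
Difference ≈ 1.076 − 0.614 ≈ 0.462 μg/mL.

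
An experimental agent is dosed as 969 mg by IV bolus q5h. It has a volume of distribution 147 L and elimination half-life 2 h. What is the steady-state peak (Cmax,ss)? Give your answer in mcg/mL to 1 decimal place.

τ/t½ = 5/2 ≈ 2.5, so fraction remaining f = (1/2)^(5/2) ≈ 0.1768.
Accumulation ratio R = 1/(1 − f) ≈ 1/0.8232 ≈ 1.2148.
Each bolus raises the concentration by D/Vd = 969/147 ≈ 6.592 mcg/mL.
Steady-state peak Cmax,ss = C₀·R ≈ 6.592 × 1.2148 ≈ 8.008 mcg/mL.

8.0 mcg/mL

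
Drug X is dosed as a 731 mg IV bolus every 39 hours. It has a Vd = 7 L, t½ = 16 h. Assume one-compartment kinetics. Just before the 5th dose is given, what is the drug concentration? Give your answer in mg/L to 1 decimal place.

f = (1/2)^(τ/t½) = (1/2)^(39/16) ≈ 0.1846.
C₀ = D/Vd = 731/7 ≈ 104.429 mg/L.
Before the 5th dose, 4 doses have been given. Superposition: Cmin = C₀·(f + f² + … + f^4).
≈ 104.429 × (0.1846 + 0.0341 + 0.0063 + 0.0012) ≈ 104.429 × 0.2262 ≈ 23.622 mg/L.

23.6 mg/L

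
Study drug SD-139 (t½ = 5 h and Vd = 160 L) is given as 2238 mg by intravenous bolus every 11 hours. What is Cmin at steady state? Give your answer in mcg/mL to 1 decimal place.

Over one 11-h interval, 11/5 ≈ 2.2 half-lives elapse, leaving f ≈ 0.2176 of each dose.
Accumulation ratio R = 1/(1 − f) ≈ 1/0.7824 ≈ 1.2781.
Single-dose peak C₀ = D/Vd = 2238/160 ≈ 13.988 mcg/mL.
Steady-state peak Cmax,ss = C₀·R ≈ 13.988 × 1.2781 ≈ 17.878 mcg/mL.
One interval later, Cmin,ss = Cmax,ss·e^(−kτ) ≈ 17.878 × 0.2176 ≈ 3.890 mcg/mL.

3.9 mcg/mL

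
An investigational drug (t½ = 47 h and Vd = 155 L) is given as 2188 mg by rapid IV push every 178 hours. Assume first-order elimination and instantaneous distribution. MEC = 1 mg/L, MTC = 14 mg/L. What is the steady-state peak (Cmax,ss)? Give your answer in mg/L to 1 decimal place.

τ/t½ = 178/47 ≈ 3.7872, so fraction remaining f = (1/2)^(178/47) ≈ 0.0724.
Accumulation ratio R = 1/(1 − f) ≈ 1/0.9276 ≈ 1.0781.
Each bolus raises the concentration by D/Vd = 2188/155 ≈ 14.116 mg/L.
Steady-state peak Cmax,ss = C₀·R ≈ 14.116 × 1.0781 ≈ 15.218 mg/L.
Peak 15.2 mg/L vs MTC 14 mg/L: exceeds toxic threshold.

15.2 mg/L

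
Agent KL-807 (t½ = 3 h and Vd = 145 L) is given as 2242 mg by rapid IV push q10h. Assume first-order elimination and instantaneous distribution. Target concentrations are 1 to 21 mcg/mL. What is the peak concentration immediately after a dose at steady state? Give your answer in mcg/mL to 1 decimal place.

17.2 mcg/mL

τ/t½ = 10/3 ≈ 3.3333, so fraction remaining f = (1/2)^(10/3) ≈ 0.0992.
Accumulation ratio R = 1/(1 − f) ≈ 1/0.9008 ≈ 1.1101.
Each bolus raises the concentration by D/Vd = 2242/145 ≈ 15.462 mcg/mL.
Steady-state peak Cmax,ss = C₀·R ≈ 15.462 × 1.1101 ≈ 17.164 mcg/mL.
Peak 17.2 mcg/mL vs MTC 21 mcg/mL: below toxic threshold.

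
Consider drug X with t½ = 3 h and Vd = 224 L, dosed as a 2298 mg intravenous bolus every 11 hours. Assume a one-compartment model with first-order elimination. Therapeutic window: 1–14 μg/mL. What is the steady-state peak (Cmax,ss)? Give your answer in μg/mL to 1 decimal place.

11.1 μg/mL

k = ln2/t½ = ln2/3 ≈ 0.231049 h⁻¹; fraction remaining f = e^(−kτ) = e^(−0.231049×11) ≈ 0.0787.
At steady state, accumulation factor R = 1/(1 − e^(−kτ)) ≈ 1.0854.
Single-dose peak C₀ = D/Vd = 2298/224 ≈ 10.259 μg/mL.
Steady-state peak Cmax,ss = C₀·R ≈ 10.259 × 1.0854 ≈ 11.135 μg/mL.
Peak 11.1 μg/mL vs MTC 14 μg/mL: below toxic threshold.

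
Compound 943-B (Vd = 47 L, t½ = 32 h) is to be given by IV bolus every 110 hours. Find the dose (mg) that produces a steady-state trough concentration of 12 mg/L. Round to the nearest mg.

τ/t½ = 110/32 ≈ 3.4375, so f = (1/2)^(110/32) ≈ 0.092302.
Cmin,ss = (D/Vd)·f/(1−f), so D = Cmin,ss·Vd·(1−f)/f.
D = 12 × 47 × (1−f)/f ≈ 12 × 47 × 9.83400 ≈ 5546.38 mg.

5546 mg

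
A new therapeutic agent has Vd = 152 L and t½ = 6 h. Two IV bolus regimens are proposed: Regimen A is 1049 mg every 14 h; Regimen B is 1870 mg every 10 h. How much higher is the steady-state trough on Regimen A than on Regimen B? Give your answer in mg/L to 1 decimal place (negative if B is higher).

-3.9 mg/L

Regimen A: f = (1/2)^(14/6) ≈ 0.1984; Cmin,ss = (1049/152)·f/(1−f) ≈ 1.708 mg/L.
Regimen B: f = (1/2)^(10/6) ≈ 0.3150; Cmin,ss = (1870/152)·f/(1−f) ≈ 5.657 mg/L.
Difference ≈ 1.708 − 5.657 ≈ -3.949 mg/L.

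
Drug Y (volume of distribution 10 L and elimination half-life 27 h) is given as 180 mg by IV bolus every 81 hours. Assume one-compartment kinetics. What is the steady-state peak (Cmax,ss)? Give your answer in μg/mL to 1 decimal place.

The dosing interval is 3 half-lives, so f = 2^(−3) = 0.125.
Accumulation ratio R = 1/(1 − f) = 1/0.875 = 8/7.
Single-dose peak C₀ = D/Vd = 180/10 = 18 μg/mL.
Steady-state peak Cmax,ss = C₀·R = 18 × 8/7 ≈ 20.571 μg/mL.

20.6 μg/mL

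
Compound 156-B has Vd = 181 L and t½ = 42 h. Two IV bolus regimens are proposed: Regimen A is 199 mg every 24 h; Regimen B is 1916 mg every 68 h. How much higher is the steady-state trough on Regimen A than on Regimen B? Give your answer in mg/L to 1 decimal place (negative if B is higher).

-2.8 mg/L

Regimen A: f = (1/2)^(24/42) ≈ 0.6730; Cmin,ss = (199/181)·f/(1−f) ≈ 2.263 mg/L.
Regimen B: f = (1/2)^(68/42) ≈ 0.3256; Cmin,ss = (1916/181)·f/(1−f) ≈ 5.111 mg/L.
Difference ≈ 2.263 − 5.111 ≈ -2.848 mg/L.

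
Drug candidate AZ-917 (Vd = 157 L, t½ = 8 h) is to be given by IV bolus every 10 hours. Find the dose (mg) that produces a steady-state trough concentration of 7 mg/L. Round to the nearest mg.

1515 mg

τ/t½ = 10/8 ≈ 1.25, so f = (1/2)^(10/8) ≈ 0.420448.
Cmin,ss = (D/Vd)·f/(1−f), so D = Cmin,ss·Vd·(1−f)/f.
D = 7 × 157 × (1−f)/f ≈ 7 × 157 × 1.37842 ≈ 1514.88 mg.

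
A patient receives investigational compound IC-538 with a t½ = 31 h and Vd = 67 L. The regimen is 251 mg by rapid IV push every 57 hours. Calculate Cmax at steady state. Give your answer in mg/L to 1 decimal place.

5.2 mg/L

τ/t½ = 57/31 ≈ 1.8387, so fraction remaining f = (1/2)^(57/31) ≈ 0.2796.
Accumulation ratio R = 1/(1 − f) ≈ 1/0.7204 ≈ 1.3881.
Single-dose peak C₀ = D/Vd = 251/67 ≈ 3.746 mg/L.
Steady-state peak Cmax,ss = C₀·R ≈ 3.746 × 1.3881 ≈ 5.200 mg/L.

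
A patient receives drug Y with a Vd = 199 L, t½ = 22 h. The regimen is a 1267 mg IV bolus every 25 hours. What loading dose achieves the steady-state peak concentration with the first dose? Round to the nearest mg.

f = (1/2)^(25/22) ≈ 0.454905; accumulation ratio R = 1/(1−f) ≈ 1.83454.
Loading dose to hit Cmax,ss on first dose: D_load = D_maint·R ≈ 1267 × 1.83454 ≈ 2324.36 mg.

2324 mg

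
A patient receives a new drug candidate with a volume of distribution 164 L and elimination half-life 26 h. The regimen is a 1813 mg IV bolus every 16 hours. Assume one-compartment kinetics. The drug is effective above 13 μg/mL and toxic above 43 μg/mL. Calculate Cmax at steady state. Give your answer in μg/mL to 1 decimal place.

31.8 μg/mL

k = ln2/t½ = ln2/26 ≈ 0.026660 h⁻¹; fraction remaining f = e^(−kτ) = e^(−0.026660×16) ≈ 0.6528.
At steady state, accumulation factor R = 1/(1 − e^(−kτ)) ≈ 2.8802.
Each bolus raises the concentration by D/Vd = 1813/164 ≈ 11.055 μg/mL.
Steady-state peak Cmax,ss = C₀·R ≈ 11.055 × 2.8802 ≈ 31.841 μg/mL.
Peak 31.8 μg/mL vs MTC 43 μg/mL: below toxic threshold.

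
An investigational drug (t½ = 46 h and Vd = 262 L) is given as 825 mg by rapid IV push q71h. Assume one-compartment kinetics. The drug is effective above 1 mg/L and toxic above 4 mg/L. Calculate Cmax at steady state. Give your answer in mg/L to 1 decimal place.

4.8 mg/L

k = ln2/t½ = ln2/46 ≈ 0.015068 h⁻¹; fraction remaining f = e^(−kτ) = e^(−0.015068×71) ≈ 0.3431.
At steady state, accumulation factor R = 1/(1 − e^(−kτ)) ≈ 1.5223.
Single-dose peak C₀ = D/Vd = 825/262 ≈ 3.149 mg/L.
Cmax,ss = C₀/(1 − f) ≈ 3.149/0.6569 ≈ 4.794 mg/L.
Peak 4.8 mg/L vs MTC 4 mg/L: exceeds toxic threshold.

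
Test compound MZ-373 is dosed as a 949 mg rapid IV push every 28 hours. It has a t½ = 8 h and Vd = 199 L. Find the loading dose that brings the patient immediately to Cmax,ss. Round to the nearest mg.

f = (1/2)^(28/8) ≈ 0.088388; accumulation ratio R = 1/(1−f) ≈ 1.09696.
Loading dose to hit Cmax,ss on first dose: D_load = D_maint·R ≈ 949 × 1.09696 ≈ 1041.02 mg.

1041 mg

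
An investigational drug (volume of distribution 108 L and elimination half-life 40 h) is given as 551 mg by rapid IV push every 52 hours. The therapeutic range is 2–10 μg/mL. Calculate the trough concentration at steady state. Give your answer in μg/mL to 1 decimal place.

3.5 μg/mL

k = ln2/t½ = ln2/40 ≈ 0.017329 h⁻¹; fraction remaining f = e^(−kτ) = e^(−0.017329×52) ≈ 0.4061.
At steady state, accumulation factor R = 1/(1 − e^(−kτ)) ≈ 1.6838.
Single-dose peak C₀ = D/Vd = 551/108 ≈ 5.102 μg/mL.
Cmax,ss = C₀/(1 − f) ≈ 5.102/0.5939 ≈ 8.591 μg/mL.
Steady-state trough Cmin,ss = Cmax,ss·f ≈ 8.591 × 0.4061 ≈ 3.489 μg/mL.
Trough 3.5 μg/mL vs MEC 2 μg/mL: adequate.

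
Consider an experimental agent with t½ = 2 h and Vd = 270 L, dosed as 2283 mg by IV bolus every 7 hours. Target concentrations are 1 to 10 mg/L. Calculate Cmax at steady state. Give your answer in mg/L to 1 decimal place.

τ/t½ = 7/2 ≈ 3.5, so fraction remaining f = (1/2)^(7/2) ≈ 0.0884.
At steady state, accumulation factor R = 1/(1 − e^(−kτ)) ≈ 1.0970.
Single-dose peak C₀ = D/Vd = 2283/270 ≈ 8.456 mg/L.
Steady-state peak Cmax,ss = C₀·R ≈ 8.456 × 1.0970 ≈ 9.276 mg/L.
Peak 9.3 mg/L vs MTC 10 mg/L: below toxic threshold.

9.3 mg/L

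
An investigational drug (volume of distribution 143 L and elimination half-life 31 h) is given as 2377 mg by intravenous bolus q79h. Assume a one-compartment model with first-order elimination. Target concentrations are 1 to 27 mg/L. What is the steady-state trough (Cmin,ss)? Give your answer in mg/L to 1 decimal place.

τ/t½ = 79/31 ≈ 2.5484, so fraction remaining f = (1/2)^(79/31) ≈ 0.1709.
At steady state, accumulation factor R = 1/(1 − e^(−kτ)) ≈ 1.2061.
Single-dose peak C₀ = D/Vd = 2377/143 ≈ 16.622 mg/L.
Cmax,ss = C₀/(1 − f) ≈ 16.622/0.8291 ≈ 20.048 mg/L.
Steady-state trough Cmin,ss = Cmax,ss·f ≈ 20.048 × 0.1709 ≈ 3.426 mg/L.
Trough 3.4 mg/L vs MEC 1 mg/L: adequate.

3.4 mg/L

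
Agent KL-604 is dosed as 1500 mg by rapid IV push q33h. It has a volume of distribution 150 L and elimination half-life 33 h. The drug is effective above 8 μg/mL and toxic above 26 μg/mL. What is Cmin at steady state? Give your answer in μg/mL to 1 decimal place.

τ = 33 h = 1 half-life, so f = (1/2)^1 = 0.5.
Accumulation ratio R = 1/(1 − f) = 1/0.5 = 2/1.
Single-dose peak C₀ = D/Vd = 1500/150 = 10 μg/mL.
Steady-state peak Cmax,ss = C₀·R = 10 × 2/1 ≈ 20.000 μg/mL.
Steady-state trough Cmin,ss = Cmax,ss·f ≈ 20.000 × 0.5 ≈ 10.000 μg/mL.
Trough 10.0 μg/mL vs MEC 8 μg/mL: adequate.

10.0 μg/mL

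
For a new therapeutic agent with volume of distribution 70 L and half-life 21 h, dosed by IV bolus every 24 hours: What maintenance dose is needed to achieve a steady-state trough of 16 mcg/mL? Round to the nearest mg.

1353 mg

τ/t½ = 24/21 ≈ 1.1429, so f = (1/2)^(24/21) ≈ 0.452862.
Cmin,ss = (D/Vd)·f/(1−f), so D = Cmin,ss·Vd·(1−f)/f.
D = 16 × 70 × (1−f)/f ≈ 16 × 70 × 1.20818 ≈ 1353.16 mg.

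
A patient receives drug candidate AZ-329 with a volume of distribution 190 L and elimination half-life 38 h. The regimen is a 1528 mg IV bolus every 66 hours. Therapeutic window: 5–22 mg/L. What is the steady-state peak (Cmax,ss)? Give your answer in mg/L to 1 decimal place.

k = ln2/t½ = ln2/38 ≈ 0.018241 h⁻¹; fraction remaining f = e^(−kτ) = e^(−0.018241×66) ≈ 0.3000.
At steady state, accumulation factor R = 1/(1 − e^(−kτ)) ≈ 1.4286.
Single-dose peak C₀ = D/Vd = 1528/190 ≈ 8.042 mg/L.
Steady-state peak Cmax,ss = C₀·R ≈ 8.042 × 1.4286 ≈ 11.489 mg/L.
Peak 11.5 mg/L vs MTC 22 mg/L: below toxic threshold.

11.5 mg/L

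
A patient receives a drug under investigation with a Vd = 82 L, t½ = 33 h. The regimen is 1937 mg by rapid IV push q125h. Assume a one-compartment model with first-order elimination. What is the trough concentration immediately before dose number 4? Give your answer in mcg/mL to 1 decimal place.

1.8 mcg/mL

f = (1/2)^(τ/t½) = (1/2)^(125/33) ≈ 0.0724.
C₀ = D/Vd = 1937/82 ≈ 23.622 mcg/mL.
Before the 4th dose, 3 doses have been given. Superposition: Cmin = C₀·(f + f² + … + f^3).
≈ 23.622 × (0.0724 + 0.0052 + 0.0004) ≈ 23.622 × 0.0780 ≈ 1.843 mcg/mL.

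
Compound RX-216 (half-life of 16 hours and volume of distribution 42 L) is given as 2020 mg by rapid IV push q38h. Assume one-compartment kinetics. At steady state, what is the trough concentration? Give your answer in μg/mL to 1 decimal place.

11.5 μg/mL

τ/t½ = 38/16 ≈ 2.375, so fraction remaining f = (1/2)^(38/16) ≈ 0.1928.
Accumulation ratio R = 1/(1 − f) ≈ 1/0.8072 ≈ 1.2389.
Each bolus raises the concentration by D/Vd = 2020/42 ≈ 48.095 μg/mL.
Cmax,ss = C₀/(1 − f) ≈ 48.095/0.8072 ≈ 59.583 μg/mL.
Steady-state trough Cmin,ss = Cmax,ss·f ≈ 59.583 × 0.1928 ≈ 11.488 μg/mL.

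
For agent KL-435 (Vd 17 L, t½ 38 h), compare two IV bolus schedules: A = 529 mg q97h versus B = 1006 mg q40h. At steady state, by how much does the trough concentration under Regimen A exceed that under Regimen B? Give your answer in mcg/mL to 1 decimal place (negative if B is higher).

-48.7 mcg/mL

Regimen A: f = (1/2)^(97/38) ≈ 0.1704; Cmin,ss = (529/17)·f/(1−f) ≈ 6.392 mcg/mL.
Regimen B: f = (1/2)^(40/38) ≈ 0.4821; Cmin,ss = (1006/17)·f/(1−f) ≈ 55.086 mcg/mL.
Difference ≈ 6.392 − 55.086 ≈ -48.694 mcg/mL.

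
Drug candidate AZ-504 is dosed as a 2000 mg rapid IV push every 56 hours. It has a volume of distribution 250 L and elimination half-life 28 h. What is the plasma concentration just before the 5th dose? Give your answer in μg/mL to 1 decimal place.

2.7 μg/mL

f = (1/2)^(τ/t½) = (1/2)^(56/28) ≈ 0.2500.
C₀ = D/Vd = 2000/250 ≈ 8.000 μg/mL.
Before the 5th dose, 4 doses have been given. Superposition: Cmin = C₀·(f + f² + … + f^4).
≈ 8.000 × (0.2500 + 0.0625 + 0.0156 + 0.0039) ≈ 8.000 × 0.3320 ≈ 2.656 μg/mL.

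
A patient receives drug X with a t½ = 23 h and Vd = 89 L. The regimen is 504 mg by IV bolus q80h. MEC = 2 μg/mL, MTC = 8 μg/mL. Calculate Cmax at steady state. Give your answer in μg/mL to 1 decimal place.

τ/t½ = 80/23 ≈ 3.4783, so fraction remaining f = (1/2)^(80/23) ≈ 0.0897.
Accumulation ratio R = 1/(1 − f) ≈ 1/0.9103 ≈ 1.0985.
Single-dose peak C₀ = D/Vd = 504/89 ≈ 5.663 μg/mL.
Steady-state peak Cmax,ss = C₀·R ≈ 5.663 × 1.0985 ≈ 6.221 μg/mL.
Peak 6.2 μg/mL vs MTC 8 μg/mL: below toxic threshold.

6.2 μg/mL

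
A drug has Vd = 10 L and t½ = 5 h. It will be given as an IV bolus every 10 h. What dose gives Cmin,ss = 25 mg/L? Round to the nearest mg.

τ/t½ = 10/5 ≈ 2, so f = (1/2)^(10/5) ≈ 0.250000.
Cmin,ss = (D/Vd)·f/(1−f), so D = Cmin,ss·Vd·(1−f)/f.
D = 25 × 10 × (1−f)/f ≈ 25 × 10 × 3.00000 ≈ 750.00 mg.

750 mg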